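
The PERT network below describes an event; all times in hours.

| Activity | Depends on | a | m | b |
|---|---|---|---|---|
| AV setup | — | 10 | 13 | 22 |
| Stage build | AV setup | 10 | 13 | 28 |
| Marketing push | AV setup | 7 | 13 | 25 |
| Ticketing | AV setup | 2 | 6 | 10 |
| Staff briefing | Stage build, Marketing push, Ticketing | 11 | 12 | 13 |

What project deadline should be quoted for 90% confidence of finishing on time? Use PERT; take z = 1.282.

45.6 hours

te_AV setup = (10 + 4·13 + 22)/6 = 84/6 = 14; σ²_AV setup = ((22−10)/6)² = 4.000
te_Stage build = (10 + 4·13 + 28)/6 = 90/6 = 15; σ²_Stage build = ((28−10)/6)² = 9.000
te_Marketing push = (7 + 4·13 + 25)/6 = 84/6 = 14; σ²_Marketing push = ((25−7)/6)² = 9.000
te_Ticketing = (2 + 4·6 + 10)/6 = 36/6 = 6; σ²_Ticketing = ((10−2)/6)² = 1.778
te_Staff briefing = (11 + 4·12 + 13)/6 = 72/6 = 12; σ²_Staff briefing = ((13−11)/6)² = 0.111

Forward pass:
ES_AV setup = 0; EF_AV setup = 14
ES_Stage build = 14; EF_Stage build = 14+15 = 29
ES_Marketing push = 14; EF_Marketing push = 14+14 = 28
ES_Ticketing = 14; EF_Ticketing = 14+6 = 20
ES_Staff briefing = max(EF_Stage build=29, EF_Marketing push=28, EF_Ticketing=20) = 29; EF_Staff briefing = 29+12 = 41
Expected project duration μ = 41 hours. Critical path: AV setup → Stage build → Staff briefing.

Variance along critical path = 4.000 + 9.000 + 0.111 = 13.111; σ = 3.621 hours.
D = μ + z·σ = 41 + 1.282·3.621 = 45.6 hours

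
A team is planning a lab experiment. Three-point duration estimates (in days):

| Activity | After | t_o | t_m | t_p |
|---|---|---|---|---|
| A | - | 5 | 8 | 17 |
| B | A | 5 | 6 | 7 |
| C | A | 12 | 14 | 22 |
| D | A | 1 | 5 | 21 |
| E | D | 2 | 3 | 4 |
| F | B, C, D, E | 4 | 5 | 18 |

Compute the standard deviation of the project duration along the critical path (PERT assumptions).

3.50 days

te_A = (5 + 4·8 + 17)/6 = 54/6 = 9; σ²_A = ((17−5)/6)² = 4.000
te_B = (5 + 4·6 + 7)/6 = 36/6 = 6; σ²_B = ((7−5)/6)² = 0.111
te_C = (12 + 4·14 + 22)/6 = 90/6 = 15; σ²_C = ((22−12)/6)² = 2.778
te_D = (1 + 4·5 + 21)/6 = 42/6 = 7; σ²_D = ((21−1)/6)² = 11.111
te_E = (2 + 4·3 + 4)/6 = 18/6 = 3; σ²_E = ((4−2)/6)² = 0.111
te_F = (4 + 4·5 + 18)/6 = 42/6 = 7; σ²_F = ((18−4)/6)² = 5.444

Forward pass:
ES_A = 0; EF_A = 9
ES_B = 9; EF_B = 9+6 = 15
ES_C = 9; EF_C = 9+15 = 24
ES_D = 9; EF_D = 9+7 = 16
ES_E = 16; EF_E = 16+3 = 19
ES_F = max(EF_B=15, EF_C=24, EF_D=16, EF_E=19) = 24; EF_F = 24+7 = 31
Expected project duration μ = 31 days. Critical path: A → C → F.

Variance along critical path = 4.000 + 2.778 + 5.444 = 12.222
σ = √12.222 = 3.496 days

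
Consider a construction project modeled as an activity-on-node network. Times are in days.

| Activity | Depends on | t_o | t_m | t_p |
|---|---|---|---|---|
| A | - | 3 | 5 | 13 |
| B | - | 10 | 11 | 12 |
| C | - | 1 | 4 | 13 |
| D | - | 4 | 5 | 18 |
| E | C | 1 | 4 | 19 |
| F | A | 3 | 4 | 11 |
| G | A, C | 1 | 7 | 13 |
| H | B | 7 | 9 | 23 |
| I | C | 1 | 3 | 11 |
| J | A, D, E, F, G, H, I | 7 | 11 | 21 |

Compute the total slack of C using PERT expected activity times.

te_A = (3 + 4·5 + 13)/6 = 36/6 = 6
te_B = (10 + 4·11 + 12)/6 = 66/6 = 11
te_C = (1 + 4·4 + 13)/6 = 30/6 = 5
te_D = (4 + 4·5 + 18)/6 = 42/6 = 7
te_E = (1 + 4·4 + 19)/6 = 36/6 = 6
te_F = (3 + 4·4 + 11)/6 = 30/6 = 5
te_G = (1 + 4·7 + 13)/6 = 42/6 = 7
te_H = (7 + 4·9 + 23)/6 = 66/6 = 11
te_I = (1 + 4·3 + 11)/6 = 24/6 = 4
te_J = (7 + 4·11 + 21)/6 = 72/6 = 12

Forward pass:
ES_A = 0; EF_A = 6
ES_B = 0; EF_B = 11
ES_C = 0; EF_C = 5
ES_D = 0; EF_D = 7
ES_E = 5; EF_E = 5+6 = 11
ES_F = 6; EF_F = 6+5 = 11
ES_G = max(EF_A=6, EF_C=5) = 6; EF_G = 6+7 = 13
ES_H = 11; EF_H = 11+11 = 22
ES_I = 5; EF_I = 5+4 = 9
ES_J = max(EF_A=6, EF_D=7, EF_E=11, EF_F=11, EF_G=13, EF_H=22, EF_I=9) = 22; EF_J = 22+12 = 34
Expected project duration μ = 34 days. Critical path: B → H → J.

Backward pass:
LF_J = 34; LS_J = 34−12 = 22
LF_I = LS_J = 22; LS_I = 22−4 = 18
LF_H = LS_J = 22; LS_H = 22−11 = 11
LF_G = LS_J = 22; LS_G = 22−7 = 15
LF_F = LS_J = 22; LS_F = 22−5 = 17
LF_E = LS_J = 22; LS_E = 22−6 = 16
LF_D = LS_J = 22; LS_D = 22−7 = 15
LF_C = min(LS_E=16, LS_G=15, LS_I=18) = 15; LS_C = 15−5 = 10
LF_B = LS_H = 11; LS_B = 11−11 = 0
LF_A = min(LS_F=17, LS_G=15, LS_J=22) = 15; LS_A = 15−6 = 9
Slack_C = LS_C − ES_C = 10 − 0 = 10

10 days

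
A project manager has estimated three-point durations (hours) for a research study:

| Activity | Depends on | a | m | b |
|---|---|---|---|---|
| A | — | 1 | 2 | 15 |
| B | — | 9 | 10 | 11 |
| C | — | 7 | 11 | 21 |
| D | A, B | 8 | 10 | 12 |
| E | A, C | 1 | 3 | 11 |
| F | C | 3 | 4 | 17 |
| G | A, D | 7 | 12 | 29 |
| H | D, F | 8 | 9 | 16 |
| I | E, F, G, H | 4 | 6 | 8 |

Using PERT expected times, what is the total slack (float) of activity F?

te_A = (1 + 4·2 + 15)/6 = 24/6 = 4
te_B = (9 + 4·10 + 11)/6 = 60/6 = 10
te_C = (7 + 4·11 + 21)/6 = 72/6 = 12
te_D = (8 + 4·10 + 12)/6 = 60/6 = 10
te_E = (1 + 4·3 + 11)/6 = 24/6 = 4
te_F = (3 + 4·4 + 17)/6 = 36/6 = 6
te_G = (7 + 4·12 + 29)/6 = 84/6 = 14
te_H = (8 + 4·9 + 16)/6 = 60/6 = 10
te_I = (4 + 4·6 + 8)/6 = 36/6 = 6

Forward pass:
ES_A = 0; EF_A = 4
ES_B = 0; EF_B = 10
ES_C = 0; EF_C = 12
ES_D = max(EF_A=4, EF_B=10) = 10; EF_D = 10+10 = 20
ES_E = max(EF_A=4, EF_C=12) = 12; EF_E = 12+4 = 16
ES_F = 12; EF_F = 12+6 = 18
ES_G = max(EF_A=4, EF_D=20) = 20; EF_G = 20+14 = 34
ES_H = max(EF_D=20, EF_F=18) = 20; EF_H = 20+10 = 30
ES_I = max(EF_E=16, EF_F=18, EF_G=34, EF_H=30) = 34; EF_I = 34+6 = 40
Expected project duration μ = 40 hours. Critical path: B → D → G → I.

Backward pass:
LF_I = 40; LS_I = 40−6 = 34
LF_H = LS_I = 34; LS_H = 34−10 = 24
LF_G = LS_I = 34; LS_G = 34−14 = 20
LF_F = min(LS_H=24, LS_I=34) = 24; LS_F = 24−6 = 18
LF_E = LS_I = 34; LS_E = 34−4 = 30
LF_D = min(LS_G=20, LS_H=24) = 20; LS_D = 20−10 = 10
LF_C = min(LS_E=30, LS_F=18) = 18; LS_C = 18−12 = 6
LF_B = LS_D = 10; LS_B = 10−10 = 0
LF_A = min(LS_D=10, LS_E=30, LS_G=20) = 10; LS_A = 10−4 = 6
Slack_F = LS_F − ES_F = 18 − 12 = 6

6 hours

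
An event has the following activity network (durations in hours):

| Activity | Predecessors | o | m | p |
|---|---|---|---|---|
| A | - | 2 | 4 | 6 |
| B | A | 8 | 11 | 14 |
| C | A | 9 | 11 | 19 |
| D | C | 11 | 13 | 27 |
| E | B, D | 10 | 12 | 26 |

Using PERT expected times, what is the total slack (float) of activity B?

te_A = (2 + 4·4 + 6)/6 = 24/6 = 4
te_B = (8 + 4·11 + 14)/6 = 66/6 = 11
te_C = (9 + 4·11 + 19)/6 = 72/6 = 12
te_D = (11 + 4·13 + 27)/6 = 90/6 = 15
te_E = (10 + 4·12 + 26)/6 = 84/6 = 14

Forward pass:
ES_A = 0; EF_A = 4
ES_B = 4; EF_B = 4+11 = 15
ES_C = 4; EF_C = 4+12 = 16
ES_D = 16; EF_D = 16+15 = 31
ES_E = max(EF_B=15, EF_D=31) = 31; EF_E = 31+14 = 45
Expected project duration μ = 45 hours. Critical path: A → C → D → E.

Backward pass:
LF_E = 45; LS_E = 45−14 = 31
LF_D = LS_E = 31; LS_D = 31−15 = 16
LF_C = LS_D = 16; LS_C = 16−12 = 4
LF_B = LS_E = 31; LS_B = 31−11 = 20
LF_A = min(LS_B=20, LS_C=4) = 4; LS_A = 4−4 = 0
Slack_B = LS_B − ES_B = 20 − 4 = 16

16 hours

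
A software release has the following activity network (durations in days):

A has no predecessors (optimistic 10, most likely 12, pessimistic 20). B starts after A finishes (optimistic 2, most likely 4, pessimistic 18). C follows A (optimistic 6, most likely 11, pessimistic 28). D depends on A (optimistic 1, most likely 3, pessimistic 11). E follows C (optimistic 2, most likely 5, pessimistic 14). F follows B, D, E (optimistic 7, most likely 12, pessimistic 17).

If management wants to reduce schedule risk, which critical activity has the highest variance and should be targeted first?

C

te_A = (10 + 4·12 + 20)/6 = 78/6 = 13; σ²_A = ((20−10)/6)² = 2.778
te_B = (2 + 4·4 + 18)/6 = 36/6 = 6; σ²_B = ((18−2)/6)² = 7.111
te_C = (6 + 4·11 + 28)/6 = 78/6 = 13; σ²_C = ((28−6)/6)² = 13.444
te_D = (1 + 4·3 + 11)/6 = 24/6 = 4; σ²_D = ((11−1)/6)² = 2.778
te_E = (2 + 4·5 + 14)/6 = 36/6 = 6; σ²_E = ((14−2)/6)² = 4.000
te_F = (7 + 4·12 + 17)/6 = 72/6 = 12; σ²_F = ((17−7)/6)² = 2.778

Forward pass:
ES_A = 0; EF_A = 13
ES_B = 13; EF_B = 13+6 = 19
ES_C = 13; EF_C = 13+13 = 26
ES_D = 13; EF_D = 13+4 = 17
ES_E = 26; EF_E = 26+6 = 32
ES_F = max(EF_B=19, EF_D=17, EF_E=32) = 32; EF_F = 32+12 = 44
Expected project duration μ = 44 days. Critical path: A → C → E → F.

Variances on critical path: σ²_A=2.778, σ²_C=13.444, σ²_E=4.000, σ²_F=2.778.
Largest is σ²_C = 13.444.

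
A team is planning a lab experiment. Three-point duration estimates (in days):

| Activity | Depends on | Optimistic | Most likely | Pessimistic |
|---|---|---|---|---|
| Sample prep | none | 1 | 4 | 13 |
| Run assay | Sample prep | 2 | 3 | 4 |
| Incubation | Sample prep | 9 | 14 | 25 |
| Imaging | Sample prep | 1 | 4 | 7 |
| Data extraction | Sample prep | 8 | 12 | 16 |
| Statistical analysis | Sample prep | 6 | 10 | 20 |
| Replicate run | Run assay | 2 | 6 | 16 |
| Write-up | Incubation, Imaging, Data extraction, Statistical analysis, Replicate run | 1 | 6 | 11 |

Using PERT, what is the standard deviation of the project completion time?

te_Sample prep = (1 + 4·4 + 13)/6 = 30/6 = 5; σ²_Sample prep = ((13−1)/6)² = 4.000
te_Run assay = (2 + 4·3 + 4)/6 = 18/6 = 3; σ²_Run assay = ((4−2)/6)² = 0.111
te_Incubation = (9 + 4·14 + 25)/6 = 90/6 = 15; σ²_Incubation = ((25−9)/6)² = 7.111
te_Imaging = (1 + 4·4 + 7)/6 = 24/6 = 4; σ²_Imaging = ((7−1)/6)² = 1.000
te_Data extraction = (8 + 4·12 + 16)/6 = 72/6 = 12; σ²_Data extraction = ((16−8)/6)² = 1.778
te_Statistical analysis = (6 + 4·10 + 20)/6 = 66/6 = 11; σ²_Statistical analysis = ((20−6)/6)² = 5.444
te_Replicate run = (2 + 4·6 + 16)/6 = 42/6 = 7; σ²_Replicate run = ((16−2)/6)² = 5.444
te_Write-up = (1 + 4·6 + 11)/6 = 36/6 = 6; σ²_Write-up = ((11−1)/6)² = 2.778

Forward pass:
ES_Sample prep = 0; EF_Sample prep = 5
ES_Run assay = 5; EF_Run assay = 5+3 = 8
ES_Incubation = 5; EF_Incubation = 5+15 = 20
ES_Imaging = 5; EF_Imaging = 5+4 = 9
ES_Data extraction = 5; EF_Data extraction = 5+12 = 17
ES_Statistical analysis = 5; EF_Statistical analysis = 5+11 = 16
ES_Replicate run = 8; EF_Replicate run = 8+7 = 15
ES_Write-up = max(EF_Incubation=20, EF_Imaging=9, EF_Data extraction=17, EF_Statistical analysis=16, EF_Replicate run=15) = 20; EF_Write-up = 20+6 = 26
Expected project duration μ = 26 days. Critical path: Sample prep → Incubation → Write-up.

Variance along critical path = 4.000 + 7.111 + 2.778 = 13.889
σ = √13.889 = 3.727 days

3.73 days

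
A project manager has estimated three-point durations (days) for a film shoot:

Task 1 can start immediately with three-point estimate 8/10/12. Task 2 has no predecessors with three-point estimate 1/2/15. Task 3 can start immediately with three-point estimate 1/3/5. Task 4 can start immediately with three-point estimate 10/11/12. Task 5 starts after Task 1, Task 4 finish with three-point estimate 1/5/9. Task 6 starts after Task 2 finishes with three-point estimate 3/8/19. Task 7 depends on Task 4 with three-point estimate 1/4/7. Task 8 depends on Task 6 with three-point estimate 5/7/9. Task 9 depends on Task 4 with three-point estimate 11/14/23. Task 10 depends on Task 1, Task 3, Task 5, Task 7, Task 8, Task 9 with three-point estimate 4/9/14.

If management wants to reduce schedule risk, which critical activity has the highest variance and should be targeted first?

Task 9

te_Task 1 = (8 + 4·10 + 12)/6 = 60/6 = 10; σ²_Task 1 = ((12−8)/6)² = 0.444
te_Task 2 = (1 + 4·2 + 15)/6 = 24/6 = 4; σ²_Task 2 = ((15−1)/6)² = 5.444
te_Task 3 = (1 + 4·3 + 5)/6 = 18/6 = 3; σ²_Task 3 = ((5−1)/6)² = 0.444
te_Task 4 = (10 + 4·11 + 12)/6 = 66/6 = 11; σ²_Task 4 = ((12−10)/6)² = 0.111
te_Task 5 = (1 + 4·5 + 9)/6 = 30/6 = 5; σ²_Task 5 = ((9−1)/6)² = 1.778
te_Task 6 = (3 + 4·8 + 19)/6 = 54/6 = 9; σ²_Task 6 = ((19−3)/6)² = 7.111
te_Task 7 = (1 + 4·4 + 7)/6 = 24/6 = 4; σ²_Task 7 = ((7−1)/6)² = 1.000
te_Task 8 = (5 + 4·7 + 9)/6 = 42/6 = 7; σ²_Task 8 = ((9−5)/6)² = 0.444
te_Task 9 = (11 + 4·14 + 23)/6 = 90/6 = 15; σ²_Task 9 = ((23−11)/6)² = 4.000
te_Task 10 = (4 + 4·9 + 14)/6 = 54/6 = 9; σ²_Task 10 = ((14−4)/6)² = 2.778

Forward pass:
ES_Task 1 = 0; EF_Task 1 = 10
ES_Task 2 = 0; EF_Task 2 = 4
ES_Task 3 = 0; EF_Task 3 = 3
ES_Task 4 = 0; EF_Task 4 = 11
ES_Task 5 = max(EF_Task 1=10, EF_Task 4=11) = 11; EF_Task 5 = 11+5 = 16
ES_Task 6 = 4; EF_Task 6 = 4+9 = 13
ES_Task 7 = 11; EF_Task 7 = 11+4 = 15
ES_Task 8 = 13; EF_Task 8 = 13+7 = 20
ES_Task 9 = 11; EF_Task 9 = 11+15 = 26
ES_Task 10 = max(EF_Task 1=10, EF_Task 3=3, EF_Task 5=16, EF_Task 7=15, EF_Task 8=20, EF_Task 9=26) = 26; EF_Task 10 = 26+9 = 35
Expected project duration μ = 35 days. Critical path: Task 4 → Task 9 → Task 10.

Variances on critical path: σ²_Task 4=0.111, σ²_Task 9=4.000, σ²_Task 10=2.778.
Largest is σ²_Task 9 = 4.000.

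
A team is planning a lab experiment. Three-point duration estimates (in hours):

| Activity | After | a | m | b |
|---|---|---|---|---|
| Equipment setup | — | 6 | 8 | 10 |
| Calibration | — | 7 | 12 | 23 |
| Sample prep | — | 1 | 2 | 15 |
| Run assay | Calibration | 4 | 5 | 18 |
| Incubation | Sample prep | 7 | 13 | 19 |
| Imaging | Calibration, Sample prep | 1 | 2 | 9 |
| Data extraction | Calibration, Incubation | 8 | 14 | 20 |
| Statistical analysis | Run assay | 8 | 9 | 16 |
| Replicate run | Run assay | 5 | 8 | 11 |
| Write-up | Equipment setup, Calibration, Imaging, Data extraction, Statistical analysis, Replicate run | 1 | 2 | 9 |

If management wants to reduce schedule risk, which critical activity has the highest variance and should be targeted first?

te_Equipment setup = (6 + 4·8 + 10)/6 = 48/6 = 8; σ²_Equipment setup = ((10−6)/6)² = 0.444
te_Calibration = (7 + 4·12 + 23)/6 = 78/6 = 13; σ²_Calibration = ((23−7)/6)² = 7.111
te_Sample prep = (1 + 4·2 + 15)/6 = 24/6 = 4; σ²_Sample prep = ((15−1)/6)² = 5.444
te_Run assay = (4 + 4·5 + 18)/6 = 42/6 = 7; σ²_Run assay = ((18−4)/6)² = 5.444
te_Incubation = (7 + 4·13 + 19)/6 = 78/6 = 13; σ²_Incubation = ((19−7)/6)² = 4.000
te_Imaging = (1 + 4·2 + 9)/6 = 18/6 = 3; σ²_Imaging = ((9−1)/6)² = 1.778
te_Data extraction = (8 + 4·14 + 20)/6 = 84/6 = 14; σ²_Data extraction = ((20−8)/6)² = 4.000
te_Statistical analysis = (8 + 4·9 + 16)/6 = 60/6 = 10; σ²_Statistical analysis = ((16−8)/6)² = 1.778
te_Replicate run = (5 + 4·8 + 11)/6 = 48/6 = 8; σ²_Replicate run = ((11−5)/6)² = 1.000
te_Write-up = (1 + 4·2 + 9)/6 = 18/6 = 3; σ²_Write-up = ((9−1)/6)² = 1.778

Forward pass:
ES_Equipment setup = 0; EF_Equipment setup = 8
ES_Calibration = 0; EF_Calibration = 13
ES_Sample prep = 0; EF_Sample prep = 4
ES_Run assay = 13; EF_Run assay = 13+7 = 20
ES_Incubation = 4; EF_Incubation = 4+13 = 17
ES_Imaging = max(EF_Calibration=13, EF_Sample prep=4) = 13; EF_Imaging = 13+3 = 16
ES_Data extraction = max(EF_Calibration=13, EF_Incubation=17) = 17; EF_Data extraction = 17+14 = 31
ES_Statistical analysis = 20; EF_Statistical analysis = 20+10 = 30
ES_Replicate run = 20; EF_Replicate run = 20+8 = 28
ES_Write-up = max(EF_Equipment setup=8, EF_Calibration=13, EF_Imaging=16, EF_Data extraction=31, EF_Statistical analysis=30, EF_Replicate run=28) = 31; EF_Write-up = 31+3 = 34
Expected project duration μ = 34 hours. Critical path: Sample prep → Incubation → Data extraction → Write-up.

Variances on critical path: σ²_Sample prep=5.444, σ²_Incubation=4.000, σ²_Data extraction=4.000, σ²_Write-up=1.778.
Largest is σ²_Sample prep = 5.444.

Sample prep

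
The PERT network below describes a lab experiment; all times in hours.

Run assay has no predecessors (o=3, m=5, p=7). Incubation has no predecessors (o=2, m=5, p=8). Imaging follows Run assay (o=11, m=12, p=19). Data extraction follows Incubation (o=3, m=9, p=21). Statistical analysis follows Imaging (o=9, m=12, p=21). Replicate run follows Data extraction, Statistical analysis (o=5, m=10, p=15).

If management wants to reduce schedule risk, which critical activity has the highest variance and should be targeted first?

te_Run assay = (3 + 4·5 + 7)/6 = 30/6 = 5; σ²_Run assay = ((7−3)/6)² = 0.444
te_Incubation = (2 + 4·5 + 8)/6 = 30/6 = 5; σ²_Incubation = ((8−2)/6)² = 1.000
te_Imaging = (11 + 4·12 + 19)/6 = 78/6 = 13; σ²_Imaging = ((19−11)/6)² = 1.778
te_Data extraction = (3 + 4·9 + 21)/6 = 60/6 = 10; σ²_Data extraction = ((21−3)/6)² = 9.000
te_Statistical analysis = (9 + 4·12 + 21)/6 = 78/6 = 13; σ²_Statistical analysis = ((21−9)/6)² = 4.000
te_Replicate run = (5 + 4·10 + 15)/6 = 60/6 = 10; σ²_Replicate run = ((15−5)/6)² = 2.778

Forward pass:
ES_Run assay = 0; EF_Run assay = 5
ES_Incubation = 0; EF_Incubation = 5
ES_Imaging = 5; EF_Imaging = 5+13 = 18
ES_Data extraction = 5; EF_Data extraction = 5+10 = 15
ES_Statistical analysis = 18; EF_Statistical analysis = 18+13 = 31
ES_Replicate run = max(EF_Data extraction=15, EF_Statistical analysis=31) = 31; EF_Replicate run = 31+10 = 41
Expected project duration μ = 41 hours. Critical path: Run assay → Imaging → Statistical analysis → Replicate run.

Variances on critical path: σ²_Run assay=0.444, σ²_Imaging=1.778, σ²_Statistical analysis=4.000, σ²_Replicate run=2.778.
Largest is σ²_Statistical analysis = 4.000.

Statistical analysis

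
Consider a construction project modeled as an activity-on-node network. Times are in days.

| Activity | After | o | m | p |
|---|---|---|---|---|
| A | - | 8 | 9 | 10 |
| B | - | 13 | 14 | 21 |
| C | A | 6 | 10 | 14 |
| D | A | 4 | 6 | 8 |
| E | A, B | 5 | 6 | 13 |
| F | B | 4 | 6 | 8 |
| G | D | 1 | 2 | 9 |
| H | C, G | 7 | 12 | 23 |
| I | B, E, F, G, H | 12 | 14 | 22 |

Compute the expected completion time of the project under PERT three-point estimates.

te_A = (8 + 4·9 + 10)/6 = 54/6 = 9
te_B = (13 + 4·14 + 21)/6 = 90/6 = 15
te_C = (6 + 4·10 + 14)/6 = 60/6 = 10
te_D = (4 + 4·6 + 8)/6 = 36/6 = 6
te_E = (5 + 4·6 + 13)/6 = 42/6 = 7
te_F = (4 + 4·6 + 8)/6 = 36/6 = 6
te_G = (1 + 4·2 + 9)/6 = 18/6 = 3
te_H = (7 + 4·12 + 23)/6 = 78/6 = 13
te_I = (12 + 4·14 + 22)/6 = 90/6 = 15

Forward pass:
ES_A = 0; EF_A = 9
ES_B = 0; EF_B = 15
ES_C = 9; EF_C = 9+10 = 19
ES_D = 9; EF_D = 9+6 = 15
ES_E = max(EF_A=9, EF_B=15) = 15; EF_E = 15+7 = 22
ES_F = 15; EF_F = 15+6 = 21
ES_G = 15; EF_G = 15+3 = 18
ES_H = max(EF_C=19, EF_G=18) = 19; EF_H = 19+13 = 32
ES_I = max(EF_B=15, EF_E=22, EF_F=21, EF_G=18, EF_H=32) = 32; EF_I = 32+15 = 47
Expected project duration μ = 47 days. Critical path: A → C → H → I.

47 days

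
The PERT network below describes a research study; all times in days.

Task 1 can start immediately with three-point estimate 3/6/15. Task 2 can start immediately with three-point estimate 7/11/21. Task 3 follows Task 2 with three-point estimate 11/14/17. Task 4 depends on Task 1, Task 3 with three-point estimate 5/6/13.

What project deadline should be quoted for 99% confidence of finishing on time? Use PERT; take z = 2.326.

te_Task 1 = (3 + 4·6 + 15)/6 = 42/6 = 7; σ²_Task 1 = ((15−3)/6)² = 4.000
te_Task 2 = (7 + 4·11 + 21)/6 = 72/6 = 12; σ²_Task 2 = ((21−7)/6)² = 5.444
te_Task 3 = (11 + 4·14 + 17)/6 = 84/6 = 14; σ²_Task 3 = ((17−11)/6)² = 1.000
te_Task 4 = (5 + 4·6 + 13)/6 = 42/6 = 7; σ²_Task 4 = ((13−5)/6)² = 1.778

Forward pass:
ES_Task 1 = 0; EF_Task 1 = 7
ES_Task 2 = 0; EF_Task 2 = 12
ES_Task 3 = 12; EF_Task 3 = 12+14 = 26
ES_Task 4 = max(EF_Task 1=7, EF_Task 3=26) = 26; EF_Task 4 = 26+7 = 33
Expected project duration μ = 33 days. Critical path: Task 2 → Task 3 → Task 4.

Variance along critical path = 5.444 + 1.000 + 1.778 = 8.222; σ = 2.867 days.
D = μ + z·σ = 33 + 2.326·2.867 = 39.7 days

39.7 days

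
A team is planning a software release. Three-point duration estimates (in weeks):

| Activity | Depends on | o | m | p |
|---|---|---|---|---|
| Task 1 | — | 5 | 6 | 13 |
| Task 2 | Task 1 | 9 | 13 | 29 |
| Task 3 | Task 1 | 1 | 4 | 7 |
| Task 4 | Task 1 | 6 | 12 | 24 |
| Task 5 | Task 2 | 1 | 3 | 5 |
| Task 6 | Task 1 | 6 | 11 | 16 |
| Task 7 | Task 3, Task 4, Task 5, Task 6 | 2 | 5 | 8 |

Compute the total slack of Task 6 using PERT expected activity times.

7 weeks

te_Task 1 = (5 + 4·6 + 13)/6 = 42/6 = 7
te_Task 2 = (9 + 4·13 + 29)/6 = 90/6 = 15
te_Task 3 = (1 + 4·4 + 7)/6 = 24/6 = 4
te_Task 4 = (6 + 4·12 + 24)/6 = 78/6 = 13
te_Task 5 = (1 + 4·3 + 5)/6 = 18/6 = 3
te_Task 6 = (6 + 4·11 + 16)/6 = 66/6 = 11
te_Task 7 = (2 + 4·5 + 8)/6 = 30/6 = 5

Forward pass:
ES_Task 1 = 0; EF_Task 1 = 7
ES_Task 2 = 7; EF_Task 2 = 7+15 = 22
ES_Task 3 = 7; EF_Task 3 = 7+4 = 11
ES_Task 4 = 7; EF_Task 4 = 7+13 = 20
ES_Task 5 = 22; EF_Task 5 = 22+3 = 25
ES_Task 6 = 7; EF_Task 6 = 7+11 = 18
ES_Task 7 = max(EF_Task 3=11, EF_Task 4=20, EF_Task 5=25, EF_Task 6=18) = 25; EF_Task 7 = 25+5 = 30
Expected project duration μ = 30 weeks. Critical path: Task 1 → Task 2 → Task 5 → Task 7.

Backward pass:
LF_Task 7 = 30; LS_Task 7 = 30−5 = 25
LF_Task 6 = LS_Task 7 = 25; LS_Task 6 = 25−11 = 14
LF_Task 5 = LS_Task 7 = 25; LS_Task 5 = 25−3 = 22
LF_Task 4 = LS_Task 7 = 25; LS_Task 4 = 25−13 = 12
LF_Task 3 = LS_Task 7 = 25; LS_Task 3 = 25−4 = 21
LF_Task 2 = LS_Task 5 = 22; LS_Task 2 = 22−15 = 7
LF_Task 1 = min(LS_Task 2=7, LS_Task 3=21, LS_Task 4=12, LS_Task 6=14) = 7; LS_Task 1 = 7−7 = 0
Slack_Task 6 = LS_Task 6 − ES_Task 6 = 14 − 7 = 7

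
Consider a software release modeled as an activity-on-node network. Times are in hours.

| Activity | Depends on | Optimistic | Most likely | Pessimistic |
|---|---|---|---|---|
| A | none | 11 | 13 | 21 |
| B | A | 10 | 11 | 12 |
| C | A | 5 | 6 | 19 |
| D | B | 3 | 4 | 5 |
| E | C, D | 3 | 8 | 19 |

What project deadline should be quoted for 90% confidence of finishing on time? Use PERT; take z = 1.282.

42.1 hours

te_A = (11 + 4·13 + 21)/6 = 84/6 = 14; σ²_A = ((21−11)/6)² = 2.778
te_B = (10 + 4·11 + 12)/6 = 66/6 = 11; σ²_B = ((12−10)/6)² = 0.111
te_C = (5 + 4·6 + 19)/6 = 48/6 = 8; σ²_C = ((19−5)/6)² = 5.444
te_D = (3 + 4·4 + 5)/6 = 24/6 = 4; σ²_D = ((5−3)/6)² = 0.111
te_E = (3 + 4·8 + 19)/6 = 54/6 = 9; σ²_E = ((19−3)/6)² = 7.111

Forward pass:
ES_A = 0; EF_A = 14
ES_B = 14; EF_B = 14+11 = 25
ES_C = 14; EF_C = 14+8 = 22
ES_D = 25; EF_D = 25+4 = 29
ES_E = max(EF_C=22, EF_D=29) = 29; EF_E = 29+9 = 38
Expected project duration μ = 38 hours. Critical path: A → B → D → E.

Variance along critical path = 2.778 + 0.111 + 0.111 + 7.111 = 10.111; σ = 3.180 hours.
D = μ + z·σ = 38 + 1.282·3.180 = 42.1 hours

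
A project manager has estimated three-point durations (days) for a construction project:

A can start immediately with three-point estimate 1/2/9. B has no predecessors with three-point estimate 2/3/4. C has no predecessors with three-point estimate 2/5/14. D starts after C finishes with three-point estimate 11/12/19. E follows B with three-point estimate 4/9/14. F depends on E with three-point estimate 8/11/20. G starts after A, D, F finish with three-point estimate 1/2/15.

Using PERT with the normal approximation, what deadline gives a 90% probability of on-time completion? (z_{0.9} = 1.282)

32.5 days

te_A = (1 + 4·2 + 9)/6 = 18/6 = 3; σ²_A = ((9−1)/6)² = 1.778
te_B = (2 + 4·3 + 4)/6 = 18/6 = 3; σ²_B = ((4−2)/6)² = 0.111
te_C = (2 + 4·5 + 14)/6 = 36/6 = 6; σ²_C = ((14−2)/6)² = 4.000
te_D = (11 + 4·12 + 19)/6 = 78/6 = 13; σ²_D = ((19−11)/6)² = 1.778
te_E = (4 + 4·9 + 14)/6 = 54/6 = 9; σ²_E = ((14−4)/6)² = 2.778
te_F = (8 + 4·11 + 20)/6 = 72/6 = 12; σ²_F = ((20−8)/6)² = 4.000
te_G = (1 + 4·2 + 15)/6 = 24/6 = 4; σ²_G = ((15−1)/6)² = 5.444

Forward pass:
ES_A = 0; EF_A = 3
ES_B = 0; EF_B = 3
ES_C = 0; EF_C = 6
ES_D = 6; EF_D = 6+13 = 19
ES_E = 3; EF_E = 3+9 = 12
ES_F = 12; EF_F = 12+12 = 24
ES_G = max(EF_A=3, EF_D=19, EF_F=24) = 24; EF_G = 24+4 = 28
Expected project duration μ = 28 days. Critical path: B → E → F → G.

Variance along critical path = 0.111 + 2.778 + 4.000 + 5.444 = 12.333; σ = 3.512 days.
D = μ + z·σ = 28 + 1.282·3.512 = 32.5 days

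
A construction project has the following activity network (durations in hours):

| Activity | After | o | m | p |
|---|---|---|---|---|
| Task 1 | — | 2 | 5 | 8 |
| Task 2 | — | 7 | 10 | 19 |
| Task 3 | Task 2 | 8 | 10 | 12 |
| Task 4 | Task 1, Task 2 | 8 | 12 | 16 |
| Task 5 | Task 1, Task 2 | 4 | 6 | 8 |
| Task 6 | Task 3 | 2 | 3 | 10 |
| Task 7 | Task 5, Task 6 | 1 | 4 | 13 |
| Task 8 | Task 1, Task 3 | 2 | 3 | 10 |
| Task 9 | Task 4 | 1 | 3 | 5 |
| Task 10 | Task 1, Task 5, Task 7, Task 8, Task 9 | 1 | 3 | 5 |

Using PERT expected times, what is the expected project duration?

te_Task 1 = (2 + 4·5 + 8)/6 = 30/6 = 5
te_Task 2 = (7 + 4·10 + 19)/6 = 66/6 = 11
te_Task 3 = (8 + 4·10 + 12)/6 = 60/6 = 10
te_Task 4 = (8 + 4·12 + 16)/6 = 72/6 = 12
te_Task 5 = (4 + 4·6 + 8)/6 = 36/6 = 6
te_Task 6 = (2 + 4·3 + 10)/6 = 24/6 = 4
te_Task 7 = (1 + 4·4 + 13)/6 = 30/6 = 5
te_Task 8 = (2 + 4·3 + 10)/6 = 24/6 = 4
te_Task 9 = (1 + 4·3 + 5)/6 = 18/6 = 3
te_Task 10 = (1 + 4·3 + 5)/6 = 18/6 = 3

Forward pass:
ES_Task 1 = 0; EF_Task 1 = 5
ES_Task 2 = 0; EF_Task 2 = 11
ES_Task 3 = 11; EF_Task 3 = 11+10 = 21
ES_Task 4 = max(EF_Task 1=5, EF_Task 2=11) = 11; EF_Task 4 = 11+12 = 23
ES_Task 5 = max(EF_Task 1=5, EF_Task 2=11) = 11; EF_Task 5 = 11+6 = 17
ES_Task 6 = 21; EF_Task 6 = 21+4 = 25
ES_Task 7 = max(EF_Task 5=17, EF_Task 6=25) = 25; EF_Task 7 = 25+5 = 30
ES_Task 8 = max(EF_Task 1=5, EF_Task 3=21) = 21; EF_Task 8 = 21+4 = 25
ES_Task 9 = 23; EF_Task 9 = 23+3 = 26
ES_Task 10 = max(EF_Task 1=5, EF_Task 5=17, EF_Task 7=30, EF_Task 8=25, EF_Task 9=26) = 30; EF_Task 10 = 30+3 = 33
Expected project duration μ = 33 hours. Critical path: Task 2 → Task 3 → Task 6 → Task 7 → Task 10.

33 hours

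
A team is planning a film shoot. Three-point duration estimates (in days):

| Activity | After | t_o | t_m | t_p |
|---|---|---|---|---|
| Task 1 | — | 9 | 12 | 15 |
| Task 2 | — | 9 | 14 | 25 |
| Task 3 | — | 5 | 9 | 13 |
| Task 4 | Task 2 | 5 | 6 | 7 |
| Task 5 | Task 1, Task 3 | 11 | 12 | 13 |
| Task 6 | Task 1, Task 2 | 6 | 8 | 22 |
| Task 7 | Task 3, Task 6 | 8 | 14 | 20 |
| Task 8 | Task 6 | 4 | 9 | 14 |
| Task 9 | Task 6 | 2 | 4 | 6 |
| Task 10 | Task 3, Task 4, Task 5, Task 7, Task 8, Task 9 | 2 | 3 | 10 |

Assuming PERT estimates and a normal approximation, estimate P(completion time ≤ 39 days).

0.186

te_Task 1 = (9 + 4·12 + 15)/6 = 72/6 = 12; σ²_Task 1 = ((15−9)/6)² = 1.000
te_Task 2 = (9 + 4·14 + 25)/6 = 90/6 = 15; σ²_Task 2 = ((25−9)/6)² = 7.111
te_Task 3 = (5 + 4·9 + 13)/6 = 54/6 = 9; σ²_Task 3 = ((13−5)/6)² = 1.778
te_Task 4 = (5 + 4·6 + 7)/6 = 36/6 = 6; σ²_Task 4 = ((7−5)/6)² = 0.111
te_Task 5 = (11 + 4·12 + 13)/6 = 72/6 = 12; σ²_Task 5 = ((13−11)/6)² = 0.111
te_Task 6 = (6 + 4·8 + 22)/6 = 60/6 = 10; σ²_Task 6 = ((22−6)/6)² = 7.111
te_Task 7 = (8 + 4·14 + 20)/6 = 84/6 = 14; σ²_Task 7 = ((20−8)/6)² = 4.000
te_Task 8 = (4 + 4·9 + 14)/6 = 54/6 = 9; σ²_Task 8 = ((14−4)/6)² = 2.778
te_Task 9 = (2 + 4·4 + 6)/6 = 24/6 = 4; σ²_Task 9 = ((6−2)/6)² = 0.444
te_Task 10 = (2 + 4·3 + 10)/6 = 24/6 = 4; σ²_Task 10 = ((10−2)/6)² = 1.778

Forward pass:
ES_Task 1 = 0; EF_Task 1 = 12
ES_Task 2 = 0; EF_Task 2 = 15
ES_Task 3 = 0; EF_Task 3 = 9
ES_Task 4 = 15; EF_Task 4 = 15+6 = 21
ES_Task 5 = max(EF_Task 1=12, EF_Task 3=9) = 12; EF_Task 5 = 12+12 = 24
ES_Task 6 = max(EF_Task 1=12, EF_Task 2=15) = 15; EF_Task 6 = 15+10 = 25
ES_Task 7 = max(EF_Task 3=9, EF_Task 6=25) = 25; EF_Task 7 = 25+14 = 39
ES_Task 8 = 25; EF_Task 8 = 25+9 = 34
ES_Task 9 = 25; EF_Task 9 = 25+4 = 29
ES_Task 10 = max(EF_Task 3=9, EF_Task 4=21, EF_Task 5=24, EF_Task 7=39, EF_Task 8=34, EF_Task 9=29) = 39; EF_Task 10 = 39+4 = 43
Expected project duration μ = 43 days. Critical path: Task 2 → Task 6 → Task 7 → Task 10.

Variance along critical path = 7.111 + 7.111 + 4.000 + 1.778 = 20.000; σ = √20.000 = 4.472 days.
Z = (39 − 43) / 4.472 = -0.894
P(T ≤ 39) = Φ(-0.894) ≈ 0.186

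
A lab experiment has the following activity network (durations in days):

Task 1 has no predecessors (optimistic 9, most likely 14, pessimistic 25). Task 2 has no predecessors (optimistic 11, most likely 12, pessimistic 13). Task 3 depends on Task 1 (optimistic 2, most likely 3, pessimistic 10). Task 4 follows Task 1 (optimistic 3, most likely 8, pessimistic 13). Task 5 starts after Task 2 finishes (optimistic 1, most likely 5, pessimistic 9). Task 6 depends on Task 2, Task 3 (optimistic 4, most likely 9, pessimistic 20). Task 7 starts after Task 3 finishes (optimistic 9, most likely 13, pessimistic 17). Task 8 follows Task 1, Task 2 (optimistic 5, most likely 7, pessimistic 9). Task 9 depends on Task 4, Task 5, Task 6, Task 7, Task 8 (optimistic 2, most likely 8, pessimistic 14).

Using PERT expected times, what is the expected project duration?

te_Task 1 = (9 + 4·14 + 25)/6 = 90/6 = 15
te_Task 2 = (11 + 4·12 + 13)/6 = 72/6 = 12
te_Task 3 = (2 + 4·3 + 10)/6 = 24/6 = 4
te_Task 4 = (3 + 4·8 + 13)/6 = 48/6 = 8
te_Task 5 = (1 + 4·5 + 9)/6 = 30/6 = 5
te_Task 6 = (4 + 4·9 + 20)/6 = 60/6 = 10
te_Task 7 = (9 + 4·13 + 17)/6 = 78/6 = 13
te_Task 8 = (5 + 4·7 + 9)/6 = 42/6 = 7
te_Task 9 = (2 + 4·8 + 14)/6 = 48/6 = 8

Forward pass:
ES_Task 1 = 0; EF_Task 1 = 15
ES_Task 2 = 0; EF_Task 2 = 12
ES_Task 3 = 15; EF_Task 3 = 15+4 = 19
ES_Task 4 = 15; EF_Task 4 = 15+8 = 23
ES_Task 5 = 12; EF_Task 5 = 12+5 = 17
ES_Task 6 = max(EF_Task 2=12, EF_Task 3=19) = 19; EF_Task 6 = 19+10 = 29
ES_Task 7 = 19; EF_Task 7 = 19+13 = 32
ES_Task 8 = max(EF_Task 1=15, EF_Task 2=12) = 15; EF_Task 8 = 15+7 = 22
ES_Task 9 = max(EF_Task 4=23, EF_Task 5=17, EF_Task 6=29, EF_Task 7=32, EF_Task 8=22) = 32; EF_Task 9 = 32+8 = 40
Expected project duration μ = 40 days. Critical path: Task 1 → Task 3 → Task 7 → Task 9.

40 days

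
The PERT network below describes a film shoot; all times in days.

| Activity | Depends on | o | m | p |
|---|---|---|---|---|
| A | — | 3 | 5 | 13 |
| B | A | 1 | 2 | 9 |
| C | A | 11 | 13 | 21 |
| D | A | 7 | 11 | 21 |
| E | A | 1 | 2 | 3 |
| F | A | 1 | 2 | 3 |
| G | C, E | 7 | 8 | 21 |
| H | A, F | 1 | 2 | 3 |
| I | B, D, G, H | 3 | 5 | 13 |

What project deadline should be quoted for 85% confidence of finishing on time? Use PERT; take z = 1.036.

39.8 days

te_A = (3 + 4·5 + 13)/6 = 36/6 = 6; σ²_A = ((13−3)/6)² = 2.778
te_B = (1 + 4·2 + 9)/6 = 18/6 = 3; σ²_B = ((9−1)/6)² = 1.778
te_C = (11 + 4·13 + 21)/6 = 84/6 = 14; σ²_C = ((21−11)/6)² = 2.778
te_D = (7 + 4·11 + 21)/6 = 72/6 = 12; σ²_D = ((21−7)/6)² = 5.444
te_E = (1 + 4·2 + 3)/6 = 12/6 = 2; σ²_E = ((3−1)/6)² = 0.111
te_F = (1 + 4·2 + 3)/6 = 12/6 = 2; σ²_F = ((3−1)/6)² = 0.111
te_G = (7 + 4·8 + 21)/6 = 60/6 = 10; σ²_G = ((21−7)/6)² = 5.444
te_H = (1 + 4·2 + 3)/6 = 12/6 = 2; σ²_H = ((3−1)/6)² = 0.111
te_I = (3 + 4·5 + 13)/6 = 36/6 = 6; σ²_I = ((13−3)/6)² = 2.778

Forward pass:
ES_A = 0; EF_A = 6
ES_B = 6; EF_B = 6+3 = 9
ES_C = 6; EF_C = 6+14 = 20
ES_D = 6; EF_D = 6+12 = 18
ES_E = 6; EF_E = 6+2 = 8
ES_F = 6; EF_F = 6+2 = 8
ES_G = max(EF_C=20, EF_E=8) = 20; EF_G = 20+10 = 30
ES_H = max(EF_A=6, EF_F=8) = 8; EF_H = 8+2 = 10
ES_I = max(EF_B=9, EF_D=18, EF_G=30, EF_H=10) = 30; EF_I = 30+6 = 36
Expected project duration μ = 36 days. Critical path: A → C → G → I.

Variance along critical path = 2.778 + 2.778 + 5.444 + 2.778 = 13.778; σ = 3.712 days.
D = μ + z·σ = 36 + 1.036·3.712 = 39.8 days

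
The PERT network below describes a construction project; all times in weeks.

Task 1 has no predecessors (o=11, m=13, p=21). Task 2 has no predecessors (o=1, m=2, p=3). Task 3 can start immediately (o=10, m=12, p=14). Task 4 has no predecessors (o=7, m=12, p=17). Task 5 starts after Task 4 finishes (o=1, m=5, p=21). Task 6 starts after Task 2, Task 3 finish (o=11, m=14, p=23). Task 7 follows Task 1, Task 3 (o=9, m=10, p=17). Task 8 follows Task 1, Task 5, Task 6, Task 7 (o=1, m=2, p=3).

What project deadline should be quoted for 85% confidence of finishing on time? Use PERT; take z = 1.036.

te_Task 1 = (11 + 4·13 + 21)/6 = 84/6 = 14; σ²_Task 1 = ((21−11)/6)² = 2.778
te_Task 2 = (1 + 4·2 + 3)/6 = 12/6 = 2; σ²_Task 2 = ((3−1)/6)² = 0.111
te_Task 3 = (10 + 4·12 + 14)/6 = 72/6 = 12; σ²_Task 3 = ((14−10)/6)² = 0.444
te_Task 4 = (7 + 4·12 + 17)/6 = 72/6 = 12; σ²_Task 4 = ((17−7)/6)² = 2.778
te_Task 5 = (1 + 4·5 + 21)/6 = 42/6 = 7; σ²_Task 5 = ((21−1)/6)² = 11.111
te_Task 6 = (11 + 4·14 + 23)/6 = 90/6 = 15; σ²_Task 6 = ((23−11)/6)² = 4.000
te_Task 7 = (9 + 4·10 + 17)/6 = 66/6 = 11; σ²_Task 7 = ((17−9)/6)² = 1.778
te_Task 8 = (1 + 4·2 + 3)/6 = 12/6 = 2; σ²_Task 8 = ((3−1)/6)² = 0.111

Forward pass:
ES_Task 1 = 0; EF_Task 1 = 14
ES_Task 2 = 0; EF_Task 2 = 2
ES_Task 3 = 0; EF_Task 3 = 12
ES_Task 4 = 0; EF_Task 4 = 12
ES_Task 5 = 12; EF_Task 5 = 12+7 = 19
ES_Task 6 = max(EF_Task 2=2, EF_Task 3=12) = 12; EF_Task 6 = 12+15 = 27
ES_Task 7 = max(EF_Task 1=14, EF_Task 3=12) = 14; EF_Task 7 = 14+11 = 25
ES_Task 8 = max(EF_Task 1=14, EF_Task 5=19, EF_Task 6=27, EF_Task 7=25) = 27; EF_Task 8 = 27+2 = 29
Expected project duration μ = 29 weeks. Critical path: Task 3 → Task 6 → Task 8.

Variance along critical path = 0.444 + 4.000 + 0.111 = 4.556; σ = 2.134 weeks.
D = μ + z·σ = 29 + 1.036·2.134 = 31.2 weeks

31.2 weeks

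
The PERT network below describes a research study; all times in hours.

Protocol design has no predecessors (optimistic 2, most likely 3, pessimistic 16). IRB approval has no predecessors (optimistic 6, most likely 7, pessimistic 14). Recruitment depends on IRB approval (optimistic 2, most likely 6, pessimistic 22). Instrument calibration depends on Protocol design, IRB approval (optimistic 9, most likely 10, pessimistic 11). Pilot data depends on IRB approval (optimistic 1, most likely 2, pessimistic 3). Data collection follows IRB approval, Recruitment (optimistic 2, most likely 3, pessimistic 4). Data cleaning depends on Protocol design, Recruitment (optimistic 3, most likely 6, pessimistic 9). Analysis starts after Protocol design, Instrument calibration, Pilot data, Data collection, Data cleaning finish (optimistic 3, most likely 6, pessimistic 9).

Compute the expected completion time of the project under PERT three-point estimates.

te_Protocol design = (2 + 4·3 + 16)/6 = 30/6 = 5
te_IRB approval = (6 + 4·7 + 14)/6 = 48/6 = 8
te_Recruitment = (2 + 4·6 + 22)/6 = 48/6 = 8
te_Instrument calibration = (9 + 4·10 + 11)/6 = 60/6 = 10
te_Pilot data = (1 + 4·2 + 3)/6 = 12/6 = 2
te_Data collection = (2 + 4·3 + 4)/6 = 18/6 = 3
te_Data cleaning = (3 + 4·6 + 9)/6 = 36/6 = 6
te_Analysis = (3 + 4·6 + 9)/6 = 36/6 = 6

Forward pass:
ES_Protocol design = 0; EF_Protocol design = 5
ES_IRB approval = 0; EF_IRB approval = 8
ES_Recruitment = 8; EF_Recruitment = 8+8 = 16
ES_Instrument calibration = max(EF_Protocol design=5, EF_IRB approval=8) = 8; EF_Instrument calibration = 8+10 = 18
ES_Pilot data = 8; EF_Pilot data = 8+2 = 10
ES_Data collection = max(EF_IRB approval=8, EF_Recruitment=16) = 16; EF_Data collection = 16+3 = 19
ES_Data cleaning = max(EF_Protocol design=5, EF_Recruitment=16) = 16; EF_Data cleaning = 16+6 = 22
ES_Analysis = max(EF_Protocol design=5, EF_Instrument calibration=18, EF_Pilot data=10, EF_Data collection=19, EF_Data cleaning=22) = 22; EF_Analysis = 22+6 = 28
Expected project duration μ = 28 hours. Critical path: IRB approval → Recruitment → Data cleaning → Analysis.

28 hours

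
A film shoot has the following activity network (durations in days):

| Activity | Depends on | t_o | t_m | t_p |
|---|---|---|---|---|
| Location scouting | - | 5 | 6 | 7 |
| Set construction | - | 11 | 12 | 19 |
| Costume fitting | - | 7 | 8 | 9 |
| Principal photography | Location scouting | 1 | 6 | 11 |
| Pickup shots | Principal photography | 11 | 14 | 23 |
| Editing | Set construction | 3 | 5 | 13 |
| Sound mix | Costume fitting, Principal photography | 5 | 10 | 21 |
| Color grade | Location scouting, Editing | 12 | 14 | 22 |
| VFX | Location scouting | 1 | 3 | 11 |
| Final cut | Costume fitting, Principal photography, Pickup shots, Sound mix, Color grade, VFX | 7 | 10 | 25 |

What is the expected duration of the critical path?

46 days

te_Location scouting = (5 + 4·6 + 7)/6 = 36/6 = 6
te_Set construction = (11 + 4·12 + 19)/6 = 78/6 = 13
te_Costume fitting = (7 + 4·8 + 9)/6 = 48/6 = 8
te_Principal photography = (1 + 4·6 + 11)/6 = 36/6 = 6
te_Pickup shots = (11 + 4·14 + 23)/6 = 90/6 = 15
te_Editing = (3 + 4·5 + 13)/6 = 36/6 = 6
te_Sound mix = (5 + 4·10 + 21)/6 = 66/6 = 11
te_Color grade = (12 + 4·14 + 22)/6 = 90/6 = 15
te_VFX = (1 + 4·3 + 11)/6 = 24/6 = 4
te_Final cut = (7 + 4·10 + 25)/6 = 72/6 = 12

Forward pass:
ES_Location scouting = 0; EF_Location scouting = 6
ES_Set construction = 0; EF_Set construction = 13
ES_Costume fitting = 0; EF_Costume fitting = 8
ES_Principal photography = 6; EF_Principal photography = 6+6 = 12
ES_Pickup shots = 12; EF_Pickup shots = 12+15 = 27
ES_Editing = 13; EF_Editing = 13+6 = 19
ES_Sound mix = max(EF_Costume fitting=8, EF_Principal photography=12) = 12; EF_Sound mix = 12+11 = 23
ES_Color grade = max(EF_Location scouting=6, EF_Editing=19) = 19; EF_Color grade = 19+15 = 34
ES_VFX = 6; EF_VFX = 6+4 = 10
ES_Final cut = max(EF_Costume fitting=8, EF_Principal photography=12, EF_Pickup shots=27, EF_Sound mix=23, EF_Color grade=34, EF_VFX=10) = 34; EF_Final cut = 34+12 = 46
Expected project duration μ = 46 days. Critical path: Set construction → Editing → Color grade → Final cut.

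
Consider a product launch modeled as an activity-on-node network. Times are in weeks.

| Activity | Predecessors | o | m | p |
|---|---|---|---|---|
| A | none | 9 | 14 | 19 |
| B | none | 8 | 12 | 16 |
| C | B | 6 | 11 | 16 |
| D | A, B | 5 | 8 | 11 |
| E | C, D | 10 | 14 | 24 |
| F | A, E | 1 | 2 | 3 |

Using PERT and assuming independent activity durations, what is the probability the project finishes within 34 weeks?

0.030

te_A = (9 + 4·14 + 19)/6 = 84/6 = 14; σ²_A = ((19−9)/6)² = 2.778
te_B = (8 + 4·12 + 16)/6 = 72/6 = 12; σ²_B = ((16−8)/6)² = 1.778
te_C = (6 + 4·11 + 16)/6 = 66/6 = 11; σ²_C = ((16−6)/6)² = 2.778
te_D = (5 + 4·8 + 11)/6 = 48/6 = 8; σ²_D = ((11−5)/6)² = 1.000
te_E = (10 + 4·14 + 24)/6 = 90/6 = 15; σ²_E = ((24−10)/6)² = 5.444
te_F = (1 + 4·2 + 3)/6 = 12/6 = 2; σ²_F = ((3−1)/6)² = 0.111

Forward pass:
ES_A = 0; EF_A = 14
ES_B = 0; EF_B = 12
ES_C = 12; EF_C = 12+11 = 23
ES_D = max(EF_A=14, EF_B=12) = 14; EF_D = 14+8 = 22
ES_E = max(EF_C=23, EF_D=22) = 23; EF_E = 23+15 = 38
ES_F = max(EF_A=14, EF_E=38) = 38; EF_F = 38+2 = 40
Expected project duration μ = 40 weeks. Critical path: B → C → E → F.

Variance along critical path = 1.778 + 2.778 + 5.444 + 0.111 = 10.111; σ = √10.111 = 3.180 weeks.
Z = (34 − 40) / 3.180 = -1.887
P(T ≤ 34) = Φ(-1.887) ≈ 0.030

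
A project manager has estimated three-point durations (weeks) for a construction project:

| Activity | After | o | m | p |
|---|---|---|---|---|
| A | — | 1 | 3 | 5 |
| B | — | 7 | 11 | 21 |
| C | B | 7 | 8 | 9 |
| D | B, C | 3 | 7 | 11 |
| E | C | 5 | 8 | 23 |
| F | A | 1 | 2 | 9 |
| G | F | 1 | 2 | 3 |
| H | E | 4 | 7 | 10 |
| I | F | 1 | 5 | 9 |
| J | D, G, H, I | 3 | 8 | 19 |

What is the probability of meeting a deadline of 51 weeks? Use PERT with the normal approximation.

0.853

te_A = (1 + 4·3 + 5)/6 = 18/6 = 3; σ²_A = ((5−1)/6)² = 0.444
te_B = (7 + 4·11 + 21)/6 = 72/6 = 12; σ²_B = ((21−7)/6)² = 5.444
te_C = (7 + 4·8 + 9)/6 = 48/6 = 8; σ²_C = ((9−7)/6)² = 0.111
te_D = (3 + 4·7 + 11)/6 = 42/6 = 7; σ²_D = ((11−3)/6)² = 1.778
te_E = (5 + 4·8 + 23)/6 = 60/6 = 10; σ²_E = ((23−5)/6)² = 9.000
te_F = (1 + 4·2 + 9)/6 = 18/6 = 3; σ²_F = ((9−1)/6)² = 1.778
te_G = (1 + 4·2 + 3)/6 = 12/6 = 2; σ²_G = ((3−1)/6)² = 0.111
te_H = (4 + 4·7 + 10)/6 = 42/6 = 7; σ²_H = ((10−4)/6)² = 1.000
te_I = (1 + 4·5 + 9)/6 = 30/6 = 5; σ²_I = ((9−1)/6)² = 1.778
te_J = (3 + 4·8 + 19)/6 = 54/6 = 9; σ²_J = ((19−3)/6)² = 7.111

Forward pass:
ES_A = 0; EF_A = 3
ES_B = 0; EF_B = 12
ES_C = 12; EF_C = 12+8 = 20
ES_D = max(EF_B=12, EF_C=20) = 20; EF_D = 20+7 = 27
ES_E = 20; EF_E = 20+10 = 30
ES_F = 3; EF_F = 3+3 = 6
ES_G = 6; EF_G = 6+2 = 8
ES_H = 30; EF_H = 30+7 = 37
ES_I = 6; EF_I = 6+5 = 11
ES_J = max(EF_D=27, EF_G=8, EF_H=37, EF_I=11) = 37; EF_J = 37+9 = 46
Expected project duration μ = 46 weeks. Critical path: B → C → E → H → J.

Variance along critical path = 5.444 + 0.111 + 9.000 + 1.000 + 7.111 = 22.667; σ = √22.667 = 4.761 weeks.
Z = (51 − 46) / 4.761 = 1.050
P(T ≤ 51) = Φ(1.050) ≈ 0.853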